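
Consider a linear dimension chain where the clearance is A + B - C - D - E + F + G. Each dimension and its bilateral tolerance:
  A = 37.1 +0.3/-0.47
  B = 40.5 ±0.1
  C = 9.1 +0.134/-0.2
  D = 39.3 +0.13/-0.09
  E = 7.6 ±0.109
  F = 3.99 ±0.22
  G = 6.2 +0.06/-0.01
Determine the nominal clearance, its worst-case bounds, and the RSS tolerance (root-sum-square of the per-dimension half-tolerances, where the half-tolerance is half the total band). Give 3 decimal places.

Stack each dimension's contribution:
  +A: nom +37.100 → Σnom=37.100; wc +0.300/-0.470 → slack +0.300/-0.470; half-tol=0.385, Σhalf²=0.148225
  +B: nom +40.500 → Σnom=77.600; wc +0.100/-0.100 → slack +0.400/-0.570; half-tol=0.100, Σhalf²=0.158225
  -C: nom -9.100 → Σnom=68.500; wc +0.200/-0.134 → slack +0.600/-0.704; half-tol=0.167, Σhalf²=0.186114
  -D: nom -39.300 → Σnom=29.200; wc +0.090/-0.130 → slack +0.690/-0.834; half-tol=0.110, Σhalf²=0.198214
  -E: nom -7.600 → Σnom=21.600; wc +0.109/-0.109 → slack +0.799/-0.943; half-tol=0.109, Σhalf²=0.210095
  +F: nom +3.990 → Σnom=25.590; wc +0.220/-0.220 → slack +1.019/-1.163; half-tol=0.220, Σhalf²=0.258495
  +G: nom +6.200 → Σnom=31.790; wc +0.060/-0.010 → slack +1.079/-1.173; half-tol=0.035, Σhalf²=0.259720
Nominal = 31.790. Worst-case = [31.790 - 1.173, 31.790 + 1.079] = [30.617, 32.869]. RSS = √0.259720 = 0.510.

nominal=31.790 wc=[30.617,32.869] rss=0.510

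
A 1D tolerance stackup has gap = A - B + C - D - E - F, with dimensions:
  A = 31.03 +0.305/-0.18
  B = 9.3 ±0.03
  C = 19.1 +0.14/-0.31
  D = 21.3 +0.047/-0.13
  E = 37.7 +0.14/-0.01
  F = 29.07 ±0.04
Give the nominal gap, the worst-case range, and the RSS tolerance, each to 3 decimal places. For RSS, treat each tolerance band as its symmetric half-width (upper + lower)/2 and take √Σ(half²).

nominal=-47.240 wc=[-47.987,-46.585] rss=0.354

Stack each dimension's contribution:
  +A: nom +31.030 → Σnom=31.030; wc +0.305/-0.180 → slack +0.305/-0.180; half-tol=0.242, Σhalf²=0.058806
  -B: nom -9.300 → Σnom=21.730; wc +0.030/-0.030 → slack +0.335/-0.210; half-tol=0.030, Σhalf²=0.059706
  +C: nom +19.100 → Σnom=40.830; wc +0.140/-0.310 → slack +0.475/-0.520; half-tol=0.225, Σhalf²=0.110331
  -D: nom -21.300 → Σnom=19.530; wc +0.130/-0.047 → slack +0.605/-0.567; half-tol=0.088, Σhalf²=0.118163
  -E: nom -37.700 → Σnom=-18.170; wc +0.010/-0.140 → slack +0.615/-0.707; half-tol=0.075, Σhalf²=0.123788
  -F: nom -29.070 → Σnom=-47.240; wc +0.040/-0.040 → slack +0.655/-0.747; half-tol=0.040, Σhalf²=0.125388
Nominal = -47.240. Worst-case = [-47.240 - 0.747, -47.240 + 0.655] = [-47.987, -46.585]. RSS = √0.125388 = 0.354.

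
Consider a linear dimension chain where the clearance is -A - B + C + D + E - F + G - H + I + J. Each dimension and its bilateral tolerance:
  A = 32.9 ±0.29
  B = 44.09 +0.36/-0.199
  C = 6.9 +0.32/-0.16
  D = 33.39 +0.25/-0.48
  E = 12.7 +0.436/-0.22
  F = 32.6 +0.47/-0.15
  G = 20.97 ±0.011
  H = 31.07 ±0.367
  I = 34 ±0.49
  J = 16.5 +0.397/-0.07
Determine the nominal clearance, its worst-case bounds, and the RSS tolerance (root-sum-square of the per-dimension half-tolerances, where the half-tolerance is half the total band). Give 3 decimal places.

nominal=-16.200 wc=[-19.118,-13.290] rss=0.993

Stack each dimension's contribution:
  -A: nom -32.900 → Σnom=-32.900; wc +0.290/-0.290 → slack +0.290/-0.290; half-tol=0.290, Σhalf²=0.084100
  -B: nom -44.090 → Σnom=-76.990; wc +0.199/-0.360 → slack +0.489/-0.650; half-tol=0.279, Σhalf²=0.162220
  +C: nom +6.900 → Σnom=-70.090; wc +0.320/-0.160 → slack +0.809/-0.810; half-tol=0.240, Σhalf²=0.219820
  +D: nom +33.390 → Σnom=-36.700; wc +0.250/-0.480 → slack +1.059/-1.290; half-tol=0.365, Σhalf²=0.353045
  +E: nom +12.700 → Σnom=-24.000; wc +0.436/-0.220 → slack +1.495/-1.510; half-tol=0.328, Σhalf²=0.460629
  -F: nom -32.600 → Σnom=-56.600; wc +0.150/-0.470 → slack +1.645/-1.980; half-tol=0.310, Σhalf²=0.556729
  +G: nom +20.970 → Σnom=-35.630; wc +0.011/-0.011 → slack +1.656/-1.991; half-tol=0.011, Σhalf²=0.556850
  -H: nom -31.070 → Σnom=-66.700; wc +0.367/-0.367 → slack +2.023/-2.358; half-tol=0.367, Σhalf²=0.691539
  +I: nom +34.000 → Σnom=-32.700; wc +0.490/-0.490 → slack +2.513/-2.848; half-tol=0.490, Σhalf²=0.931639
  +J: nom +16.500 → Σnom=-16.200; wc +0.397/-0.070 → slack +2.910/-2.918; half-tol=0.234, Σhalf²=0.986161
Nominal = -16.200. Worst-case = [-16.200 - 2.918, -16.200 + 2.910] = [-19.118, -13.290]. RSS = √0.986161 = 0.993.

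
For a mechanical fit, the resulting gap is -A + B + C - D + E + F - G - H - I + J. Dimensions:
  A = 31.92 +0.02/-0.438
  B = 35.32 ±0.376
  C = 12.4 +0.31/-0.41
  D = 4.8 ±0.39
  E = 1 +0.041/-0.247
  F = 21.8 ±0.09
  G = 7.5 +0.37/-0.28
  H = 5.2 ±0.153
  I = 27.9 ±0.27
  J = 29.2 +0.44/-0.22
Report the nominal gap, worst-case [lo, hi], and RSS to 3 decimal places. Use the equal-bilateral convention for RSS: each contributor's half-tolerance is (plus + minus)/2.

nominal=22.400 wc=[19.854,25.188] rss=0.903

Stack each dimension's contribution:
  -A: nom -31.920 → Σnom=-31.920; wc +0.438/-0.020 → slack +0.438/-0.020; half-tol=0.229, Σhalf²=0.052441
  +B: nom +35.320 → Σnom=3.400; wc +0.376/-0.376 → slack +0.814/-0.396; half-tol=0.376, Σhalf²=0.193817
  +C: nom +12.400 → Σnom=15.800; wc +0.310/-0.410 → slack +1.124/-0.806; half-tol=0.360, Σhalf²=0.323417
  -D: nom -4.800 → Σnom=11.000; wc +0.390/-0.390 → slack +1.514/-1.196; half-tol=0.390, Σhalf²=0.475517
  +E: nom +1.000 → Σnom=12.000; wc +0.041/-0.247 → slack +1.555/-1.443; half-tol=0.144, Σhalf²=0.496253
  +F: nom +21.800 → Σnom=33.800; wc +0.090/-0.090 → slack +1.645/-1.533; half-tol=0.090, Σhalf²=0.504353
  -G: nom -7.500 → Σnom=26.300; wc +0.280/-0.370 → slack +1.925/-1.903; half-tol=0.325, Σhalf²=0.609978
  -H: nom -5.200 → Σnom=21.100; wc +0.153/-0.153 → slack +2.078/-2.056; half-tol=0.153, Σhalf²=0.633387
  -I: nom -27.900 → Σnom=-6.800; wc +0.270/-0.270 → slack +2.348/-2.326; half-tol=0.270, Σhalf²=0.706287
  +J: nom +29.200 → Σnom=22.400; wc +0.440/-0.220 → slack +2.788/-2.546; half-tol=0.330, Σhalf²=0.815187
Nominal = 22.400. Worst-case = [22.400 - 2.546, 22.400 + 2.788] = [19.854, 25.188]. RSS = √0.815187 = 0.903.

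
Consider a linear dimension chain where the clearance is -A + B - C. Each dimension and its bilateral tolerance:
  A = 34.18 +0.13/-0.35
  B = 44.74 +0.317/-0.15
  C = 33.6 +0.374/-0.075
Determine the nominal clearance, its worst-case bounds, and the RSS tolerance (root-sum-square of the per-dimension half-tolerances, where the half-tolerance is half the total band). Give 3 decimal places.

Stack each dimension's contribution:
  -A: nom -34.180 → Σnom=-34.180; wc +0.350/-0.130 → slack +0.350/-0.130; half-tol=0.240, Σhalf²=0.057600
  +B: nom +44.740 → Σnom=10.560; wc +0.317/-0.150 → slack +0.667/-0.280; half-tol=0.233, Σhalf²=0.112122
  -C: nom -33.600 → Σnom=-23.040; wc +0.075/-0.374 → slack +0.742/-0.654; half-tol=0.225, Σhalf²=0.162522
Nominal = -23.040. Worst-case = [-23.040 - 0.654, -23.040 + 0.742] = [-23.694, -22.298]. RSS = √0.162522 = 0.403.

nominal=-23.040 wc=[-23.694,-22.298] rss=0.403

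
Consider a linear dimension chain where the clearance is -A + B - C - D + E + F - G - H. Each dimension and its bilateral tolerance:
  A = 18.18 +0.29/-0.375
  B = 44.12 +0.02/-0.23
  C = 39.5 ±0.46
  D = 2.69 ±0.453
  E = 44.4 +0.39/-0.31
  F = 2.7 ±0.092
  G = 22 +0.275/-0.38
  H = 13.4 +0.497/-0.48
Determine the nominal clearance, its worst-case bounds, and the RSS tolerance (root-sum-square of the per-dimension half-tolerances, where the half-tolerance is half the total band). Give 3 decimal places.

Stack each dimension's contribution:
  -A: nom -18.180 → Σnom=-18.180; wc +0.375/-0.290 → slack +0.375/-0.290; half-tol=0.333, Σhalf²=0.110556
  +B: nom +44.120 → Σnom=25.940; wc +0.020/-0.230 → slack +0.395/-0.520; half-tol=0.125, Σhalf²=0.126181
  -C: nom -39.500 → Σnom=-13.560; wc +0.460/-0.460 → slack +0.855/-0.980; half-tol=0.460, Σhalf²=0.337781
  -D: nom -2.690 → Σnom=-16.250; wc +0.453/-0.453 → slack +1.308/-1.433; half-tol=0.453, Σhalf²=0.542990
  +E: nom +44.400 → Σnom=28.150; wc +0.390/-0.310 → slack +1.698/-1.743; half-tol=0.350, Σhalf²=0.665490
  +F: nom +2.700 → Σnom=30.850; wc +0.092/-0.092 → slack +1.790/-1.835; half-tol=0.092, Σhalf²=0.673954
  -G: nom -22.000 → Σnom=8.850; wc +0.380/-0.275 → slack +2.170/-2.110; half-tol=0.328, Σhalf²=0.781211
  -H: nom -13.400 → Σnom=-4.550; wc +0.480/-0.497 → slack +2.650/-2.607; half-tol=0.488, Σhalf²=1.019843
Nominal = -4.550. Worst-case = [-4.550 - 2.607, -4.550 + 2.650] = [-7.157, -1.900]. RSS = √1.019843 = 1.010.

nominal=-4.550 wc=[-7.157,-1.900] rss=1.010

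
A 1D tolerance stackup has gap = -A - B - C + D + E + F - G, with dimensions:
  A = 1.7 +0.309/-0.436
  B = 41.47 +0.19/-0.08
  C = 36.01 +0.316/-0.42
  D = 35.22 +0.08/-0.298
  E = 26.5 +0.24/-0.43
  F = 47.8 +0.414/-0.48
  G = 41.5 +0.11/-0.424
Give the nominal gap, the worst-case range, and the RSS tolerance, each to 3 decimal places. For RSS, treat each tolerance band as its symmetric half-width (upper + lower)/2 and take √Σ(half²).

Stack each dimension's contribution:
  -A: nom -1.700 → Σnom=-1.700; wc +0.436/-0.309 → slack +0.436/-0.309; half-tol=0.372, Σhalf²=0.138756
  -B: nom -41.470 → Σnom=-43.170; wc +0.080/-0.190 → slack +0.516/-0.499; half-tol=0.135, Σhalf²=0.156981
  -C: nom -36.010 → Σnom=-79.180; wc +0.420/-0.316 → slack +0.936/-0.815; half-tol=0.368, Σhalf²=0.292405
  +D: nom +35.220 → Σnom=-43.960; wc +0.080/-0.298 → slack +1.016/-1.113; half-tol=0.189, Σhalf²=0.328126
  +E: nom +26.500 → Σnom=-17.460; wc +0.240/-0.430 → slack +1.256/-1.543; half-tol=0.335, Σhalf²=0.440351
  +F: nom +47.800 → Σnom=30.340; wc +0.414/-0.480 → slack +1.670/-2.023; half-tol=0.447, Σhalf²=0.640160
  -G: nom -41.500 → Σnom=-11.160; wc +0.424/-0.110 → slack +2.094/-2.133; half-tol=0.267, Σhalf²=0.711449
Nominal = -11.160. Worst-case = [-11.160 - 2.133, -11.160 + 2.094] = [-13.293, -9.066]. RSS = √0.711449 = 0.843.

nominal=-11.160 wc=[-13.293,-9.066] rss=0.843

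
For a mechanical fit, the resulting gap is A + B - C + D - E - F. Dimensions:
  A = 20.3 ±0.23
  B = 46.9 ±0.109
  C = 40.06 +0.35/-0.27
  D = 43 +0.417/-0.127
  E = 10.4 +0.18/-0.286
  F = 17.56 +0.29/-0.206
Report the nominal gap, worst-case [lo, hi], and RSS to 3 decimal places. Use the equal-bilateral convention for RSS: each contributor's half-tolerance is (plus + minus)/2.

nominal=42.180 wc=[40.894,43.698] rss=0.592

Stack each dimension's contribution:
  +A: nom +20.300 → Σnom=20.300; wc +0.230/-0.230 → slack +0.230/-0.230; half-tol=0.230, Σhalf²=0.052900
  +B: nom +46.900 → Σnom=67.200; wc +0.109/-0.109 → slack +0.339/-0.339; half-tol=0.109, Σhalf²=0.064781
  -C: nom -40.060 → Σnom=27.140; wc +0.270/-0.350 → slack +0.609/-0.689; half-tol=0.310, Σhalf²=0.160881
  +D: nom +43.000 → Σnom=70.140; wc +0.417/-0.127 → slack +1.026/-0.816; half-tol=0.272, Σhalf²=0.234865
  -E: nom -10.400 → Σnom=59.740; wc +0.286/-0.180 → slack +1.312/-0.996; half-tol=0.233, Σhalf²=0.289154
  -F: nom -17.560 → Σnom=42.180; wc +0.206/-0.290 → slack +1.518/-1.286; half-tol=0.248, Σhalf²=0.350658
Nominal = 42.180. Worst-case = [42.180 - 1.286, 42.180 + 1.518] = [40.894, 43.698]. RSS = √0.350658 = 0.592.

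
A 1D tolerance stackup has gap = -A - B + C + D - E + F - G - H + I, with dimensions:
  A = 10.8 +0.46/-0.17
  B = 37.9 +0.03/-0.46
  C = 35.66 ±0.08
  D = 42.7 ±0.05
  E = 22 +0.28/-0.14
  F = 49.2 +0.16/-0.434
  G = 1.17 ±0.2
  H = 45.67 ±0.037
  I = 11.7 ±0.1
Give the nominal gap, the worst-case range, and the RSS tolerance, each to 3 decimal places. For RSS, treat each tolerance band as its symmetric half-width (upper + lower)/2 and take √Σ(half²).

nominal=21.720 wc=[20.049,23.117] rss=0.593

Stack each dimension's contribution:
  -A: nom -10.800 → Σnom=-10.800; wc +0.170/-0.460 → slack +0.170/-0.460; half-tol=0.315, Σhalf²=0.099225
  -B: nom -37.900 → Σnom=-48.700; wc +0.460/-0.030 → slack +0.630/-0.490; half-tol=0.245, Σhalf²=0.159250
  +C: nom +35.660 → Σnom=-13.040; wc +0.080/-0.080 → slack +0.710/-0.570; half-tol=0.080, Σhalf²=0.165650
  +D: nom +42.700 → Σnom=29.660; wc +0.050/-0.050 → slack +0.760/-0.620; half-tol=0.050, Σhalf²=0.168150
  -E: nom -22.000 → Σnom=7.660; wc +0.140/-0.280 → slack +0.900/-0.900; half-tol=0.210, Σhalf²=0.212250
  +F: nom +49.200 → Σnom=56.860; wc +0.160/-0.434 → slack +1.060/-1.334; half-tol=0.297, Σhalf²=0.300459
  -G: nom -1.170 → Σnom=55.690; wc +0.200/-0.200 → slack +1.260/-1.534; half-tol=0.200, Σhalf²=0.340459
  -H: nom -45.670 → Σnom=10.020; wc +0.037/-0.037 → slack +1.297/-1.571; half-tol=0.037, Σhalf²=0.341828
  +I: nom +11.700 → Σnom=21.720; wc +0.100/-0.100 → slack +1.397/-1.671; half-tol=0.100, Σhalf²=0.351828
Nominal = 21.720. Worst-case = [21.720 - 1.671, 21.720 + 1.397] = [20.049, 23.117]. RSS = √0.351828 = 0.593.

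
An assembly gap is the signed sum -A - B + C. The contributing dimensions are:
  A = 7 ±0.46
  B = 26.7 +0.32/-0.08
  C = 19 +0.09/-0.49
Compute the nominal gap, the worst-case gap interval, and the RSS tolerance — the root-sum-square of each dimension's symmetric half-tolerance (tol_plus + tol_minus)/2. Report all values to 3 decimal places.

Stack each dimension's contribution:
  -A: nom -7.000 → Σnom=-7.000; wc +0.460/-0.460 → slack +0.460/-0.460; half-tol=0.460, Σhalf²=0.211600
  -B: nom -26.700 → Σnom=-33.700; wc +0.080/-0.320 → slack +0.540/-0.780; half-tol=0.200, Σhalf²=0.251600
  +C: nom +19.000 → Σnom=-14.700; wc +0.090/-0.490 → slack +0.630/-1.270; half-tol=0.290, Σhalf²=0.335700
Nominal = -14.700. Worst-case = [-14.700 - 1.270, -14.700 + 0.630] = [-15.970, -14.070]. RSS = √0.335700 = 0.579.

nominal=-14.700 wc=[-15.970,-14.070] rss=0.579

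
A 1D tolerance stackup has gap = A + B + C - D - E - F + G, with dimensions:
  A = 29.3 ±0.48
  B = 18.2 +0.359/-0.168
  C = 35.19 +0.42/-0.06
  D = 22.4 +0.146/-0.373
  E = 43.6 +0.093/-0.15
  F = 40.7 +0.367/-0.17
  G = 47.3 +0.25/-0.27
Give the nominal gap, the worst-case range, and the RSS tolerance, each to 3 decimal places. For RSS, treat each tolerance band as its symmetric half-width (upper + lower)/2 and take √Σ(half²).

nominal=23.290 wc=[21.706,25.492] rss=0.761

Stack each dimension's contribution:
  +A: nom +29.300 → Σnom=29.300; wc +0.480/-0.480 → slack +0.480/-0.480; half-tol=0.480, Σhalf²=0.230400
  +B: nom +18.200 → Σnom=47.500; wc +0.359/-0.168 → slack +0.839/-0.648; half-tol=0.264, Σhalf²=0.299832
  +C: nom +35.190 → Σnom=82.690; wc +0.420/-0.060 → slack +1.259/-0.708; half-tol=0.240, Σhalf²=0.357432
  -D: nom -22.400 → Σnom=60.290; wc +0.373/-0.146 → slack +1.632/-0.854; half-tol=0.260, Σhalf²=0.424772
  -E: nom -43.600 → Σnom=16.690; wc +0.150/-0.093 → slack +1.782/-0.947; half-tol=0.121, Σhalf²=0.439535
  -F: nom -40.700 → Σnom=-24.010; wc +0.170/-0.367 → slack +1.952/-1.314; half-tol=0.269, Σhalf²=0.511627
  +G: nom +47.300 → Σnom=23.290; wc +0.250/-0.270 → slack +2.202/-1.584; half-tol=0.260, Σhalf²=0.579227
Nominal = 23.290. Worst-case = [23.290 - 1.584, 23.290 + 2.202] = [21.706, 25.492]. RSS = √0.579227 = 0.761.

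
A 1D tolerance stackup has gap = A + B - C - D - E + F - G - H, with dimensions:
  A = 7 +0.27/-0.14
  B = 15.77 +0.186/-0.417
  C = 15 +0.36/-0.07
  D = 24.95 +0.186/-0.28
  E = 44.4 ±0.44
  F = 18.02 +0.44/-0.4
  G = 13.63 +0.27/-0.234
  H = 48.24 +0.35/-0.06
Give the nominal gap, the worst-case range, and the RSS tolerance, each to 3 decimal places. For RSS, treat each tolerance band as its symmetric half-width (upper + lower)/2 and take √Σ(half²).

Stack each dimension's contribution:
  +A: nom +7.000 → Σnom=7.000; wc +0.270/-0.140 → slack +0.270/-0.140; half-tol=0.205, Σhalf²=0.042025
  +B: nom +15.770 → Σnom=22.770; wc +0.186/-0.417 → slack +0.456/-0.557; half-tol=0.301, Σhalf²=0.132927
  -C: nom -15.000 → Σnom=7.770; wc +0.070/-0.360 → slack +0.526/-0.917; half-tol=0.215, Σhalf²=0.179152
  -D: nom -24.950 → Σnom=-17.180; wc +0.280/-0.186 → slack +0.806/-1.103; half-tol=0.233, Σhalf²=0.233441
  -E: nom -44.400 → Σnom=-61.580; wc +0.440/-0.440 → slack +1.246/-1.543; half-tol=0.440, Σhalf²=0.427041
  +F: nom +18.020 → Σnom=-43.560; wc +0.440/-0.400 → slack +1.686/-1.943; half-tol=0.420, Σhalf²=0.603441
  -G: nom -13.630 → Σnom=-57.190; wc +0.234/-0.270 → slack +1.920/-2.213; half-tol=0.252, Σhalf²=0.666945
  -H: nom -48.240 → Σnom=-105.430; wc +0.060/-0.350 → slack +1.980/-2.563; half-tol=0.205, Σhalf²=0.708970
Nominal = -105.430. Worst-case = [-105.430 - 2.563, -105.430 + 1.980] = [-107.993, -103.450]. RSS = √0.708970 = 0.842.

nominal=-105.430 wc=[-107.993,-103.450] rss=0.842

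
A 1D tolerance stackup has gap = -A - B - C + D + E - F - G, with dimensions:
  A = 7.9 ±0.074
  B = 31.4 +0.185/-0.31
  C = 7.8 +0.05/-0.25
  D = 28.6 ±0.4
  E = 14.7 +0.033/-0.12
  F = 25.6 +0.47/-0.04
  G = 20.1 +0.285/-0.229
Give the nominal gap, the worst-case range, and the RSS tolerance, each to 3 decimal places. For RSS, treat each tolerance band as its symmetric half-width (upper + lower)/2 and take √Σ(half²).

nominal=-49.500 wc=[-51.084,-48.164] rss=0.621

Stack each dimension's contribution:
  -A: nom -7.900 → Σnom=-7.900; wc +0.074/-0.074 → slack +0.074/-0.074; half-tol=0.074, Σhalf²=0.005476
  -B: nom -31.400 → Σnom=-39.300; wc +0.310/-0.185 → slack +0.384/-0.259; half-tol=0.247, Σhalf²=0.066732
  -C: nom -7.800 → Σnom=-47.100; wc +0.250/-0.050 → slack +0.634/-0.309; half-tol=0.150, Σhalf²=0.089232
  +D: nom +28.600 → Σnom=-18.500; wc +0.400/-0.400 → slack +1.034/-0.709; half-tol=0.400, Σhalf²=0.249232
  +E: nom +14.700 → Σnom=-3.800; wc +0.033/-0.120 → slack +1.067/-0.829; half-tol=0.076, Σhalf²=0.255084
  -F: nom -25.600 → Σnom=-29.400; wc +0.040/-0.470 → slack +1.107/-1.299; half-tol=0.255, Σhalf²=0.320109
  -G: nom -20.100 → Σnom=-49.500; wc +0.229/-0.285 → slack +1.336/-1.584; half-tol=0.257, Σhalf²=0.386158
Nominal = -49.500. Worst-case = [-49.500 - 1.584, -49.500 + 1.336] = [-51.084, -48.164]. RSS = √0.386158 = 0.621.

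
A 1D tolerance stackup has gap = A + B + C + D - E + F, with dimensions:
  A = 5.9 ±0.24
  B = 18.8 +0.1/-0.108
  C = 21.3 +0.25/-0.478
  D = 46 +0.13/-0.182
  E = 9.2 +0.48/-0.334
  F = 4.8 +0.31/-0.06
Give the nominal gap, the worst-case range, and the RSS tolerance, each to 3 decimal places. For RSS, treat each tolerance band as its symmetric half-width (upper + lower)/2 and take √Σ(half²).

Stack each dimension's contribution:
  +A: nom +5.900 → Σnom=5.900; wc +0.240/-0.240 → slack +0.240/-0.240; half-tol=0.240, Σhalf²=0.057600
  +B: nom +18.800 → Σnom=24.700; wc +0.100/-0.108 → slack +0.340/-0.348; half-tol=0.104, Σhalf²=0.068416
  +C: nom +21.300 → Σnom=46.000; wc +0.250/-0.478 → slack +0.590/-0.826; half-tol=0.364, Σhalf²=0.200912
  +D: nom +46.000 → Σnom=92.000; wc +0.130/-0.182 → slack +0.720/-1.008; half-tol=0.156, Σhalf²=0.225248
  -E: nom -9.200 → Σnom=82.800; wc +0.334/-0.480 → slack +1.054/-1.488; half-tol=0.407, Σhalf²=0.390897
  +F: nom +4.800 → Σnom=87.600; wc +0.310/-0.060 → slack +1.364/-1.548; half-tol=0.185, Σhalf²=0.425122
Nominal = 87.600. Worst-case = [87.600 - 1.548, 87.600 + 1.364] = [86.052, 88.964]. RSS = √0.425122 = 0.652.

nominal=87.600 wc=[86.052,88.964] rss=0.652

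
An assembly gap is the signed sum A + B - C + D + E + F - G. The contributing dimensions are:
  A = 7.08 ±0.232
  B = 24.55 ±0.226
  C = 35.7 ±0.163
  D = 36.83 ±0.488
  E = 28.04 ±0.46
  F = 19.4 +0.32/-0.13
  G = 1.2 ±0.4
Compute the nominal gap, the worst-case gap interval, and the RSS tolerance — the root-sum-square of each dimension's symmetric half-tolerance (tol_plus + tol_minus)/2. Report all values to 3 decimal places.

Stack each dimension's contribution:
  +A: nom +7.080 → Σnom=7.080; wc +0.232/-0.232 → slack +0.232/-0.232; half-tol=0.232, Σhalf²=0.053824
  +B: nom +24.550 → Σnom=31.630; wc +0.226/-0.226 → slack +0.458/-0.458; half-tol=0.226, Σhalf²=0.104900
  -C: nom -35.700 → Σnom=-4.070; wc +0.163/-0.163 → slack +0.621/-0.621; half-tol=0.163, Σhalf²=0.131469
  +D: nom +36.830 → Σnom=32.760; wc +0.488/-0.488 → slack +1.109/-1.109; half-tol=0.488, Σhalf²=0.369613
  +E: nom +28.040 → Σnom=60.800; wc +0.460/-0.460 → slack +1.569/-1.569; half-tol=0.460, Σhalf²=0.581213
  +F: nom +19.400 → Σnom=80.200; wc +0.320/-0.130 → slack +1.889/-1.699; half-tol=0.225, Σhalf²=0.631838
  -G: nom -1.200 → Σnom=79.000; wc +0.400/-0.400 → slack +2.289/-2.099; half-tol=0.400, Σhalf²=0.791838
Nominal = 79.000. Worst-case = [79.000 - 2.099, 79.000 + 2.289] = [76.901, 81.289]. RSS = √0.791838 = 0.890.

nominal=79.000 wc=[76.901,81.289] rss=0.890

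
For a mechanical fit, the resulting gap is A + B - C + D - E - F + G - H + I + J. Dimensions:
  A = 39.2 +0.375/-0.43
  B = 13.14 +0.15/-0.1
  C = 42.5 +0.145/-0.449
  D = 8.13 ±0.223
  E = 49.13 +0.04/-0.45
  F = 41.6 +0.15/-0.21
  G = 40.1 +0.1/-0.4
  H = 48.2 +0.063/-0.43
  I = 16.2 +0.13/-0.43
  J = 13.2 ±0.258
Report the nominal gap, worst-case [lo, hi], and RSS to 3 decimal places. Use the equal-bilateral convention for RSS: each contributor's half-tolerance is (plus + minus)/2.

Stack each dimension's contribution:
  +A: nom +39.200 → Σnom=39.200; wc +0.375/-0.430 → slack +0.375/-0.430; half-tol=0.402, Σhalf²=0.162006
  +B: nom +13.140 → Σnom=52.340; wc +0.150/-0.100 → slack +0.525/-0.530; half-tol=0.125, Σhalf²=0.177631
  -C: nom -42.500 → Σnom=9.840; wc +0.449/-0.145 → slack +0.974/-0.675; half-tol=0.297, Σhalf²=0.265840
  +D: nom +8.130 → Σnom=17.970; wc +0.223/-0.223 → slack +1.197/-0.898; half-tol=0.223, Σhalf²=0.315569
  -E: nom -49.130 → Σnom=-31.160; wc +0.450/-0.040 → slack +1.647/-0.938; half-tol=0.245, Σhalf²=0.375594
  -F: nom -41.600 → Σnom=-72.760; wc +0.210/-0.150 → slack +1.857/-1.088; half-tol=0.180, Σhalf²=0.407994
  +G: nom +40.100 → Σnom=-32.660; wc +0.100/-0.400 → slack +1.957/-1.488; half-tol=0.250, Σhalf²=0.470494
  -H: nom -48.200 → Σnom=-80.860; wc +0.430/-0.063 → slack +2.387/-1.551; half-tol=0.246, Σhalf²=0.531256
  +I: nom +16.200 → Σnom=-64.660; wc +0.130/-0.430 → slack +2.517/-1.981; half-tol=0.280, Σhalf²=0.609656
  +J: nom +13.200 → Σnom=-51.460; wc +0.258/-0.258 → slack +2.775/-2.239; half-tol=0.258, Σhalf²=0.676220
Nominal = -51.460. Worst-case = [-51.460 - 2.239, -51.460 + 2.775] = [-53.699, -48.685]. RSS = √0.676220 = 0.822.

nominal=-51.460 wc=[-53.699,-48.685] rss=0.822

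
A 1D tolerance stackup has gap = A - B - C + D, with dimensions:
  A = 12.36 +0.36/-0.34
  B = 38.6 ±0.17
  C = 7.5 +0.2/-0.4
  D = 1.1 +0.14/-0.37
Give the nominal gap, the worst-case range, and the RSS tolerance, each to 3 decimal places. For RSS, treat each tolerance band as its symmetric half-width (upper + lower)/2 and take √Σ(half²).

Stack each dimension's contribution:
  +A: nom +12.360 → Σnom=12.360; wc +0.360/-0.340 → slack +0.360/-0.340; half-tol=0.350, Σhalf²=0.122500
  -B: nom -38.600 → Σnom=-26.240; wc +0.170/-0.170 → slack +0.530/-0.510; half-tol=0.170, Σhalf²=0.151400
  -C: nom -7.500 → Σnom=-33.740; wc +0.400/-0.200 → slack +0.930/-0.710; half-tol=0.300, Σhalf²=0.241400
  +D: nom +1.100 → Σnom=-32.640; wc +0.140/-0.370 → slack +1.070/-1.080; half-tol=0.255, Σhalf²=0.306425
Nominal = -32.640. Worst-case = [-32.640 - 1.080, -32.640 + 1.070] = [-33.720, -31.570]. RSS = √0.306425 = 0.554.

nominal=-32.640 wc=[-33.720,-31.570] rss=0.554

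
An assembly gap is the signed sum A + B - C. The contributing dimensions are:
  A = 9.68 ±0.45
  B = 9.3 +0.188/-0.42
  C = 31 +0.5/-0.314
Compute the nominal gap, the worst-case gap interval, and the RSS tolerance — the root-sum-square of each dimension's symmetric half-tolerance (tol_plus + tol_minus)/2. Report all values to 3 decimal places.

nominal=-12.020 wc=[-13.390,-11.068] rss=0.679

Stack each dimension's contribution:
  +A: nom +9.680 → Σnom=9.680; wc +0.450/-0.450 → slack +0.450/-0.450; half-tol=0.450, Σhalf²=0.202500
  +B: nom +9.300 → Σnom=18.980; wc +0.188/-0.420 → slack +0.638/-0.870; half-tol=0.304, Σhalf²=0.294916
  -C: nom -31.000 → Σnom=-12.020; wc +0.314/-0.500 → slack +0.952/-1.370; half-tol=0.407, Σhalf²=0.460565
Nominal = -12.020. Worst-case = [-12.020 - 1.370, -12.020 + 0.952] = [-13.390, -11.068]. RSS = √0.460565 = 0.679.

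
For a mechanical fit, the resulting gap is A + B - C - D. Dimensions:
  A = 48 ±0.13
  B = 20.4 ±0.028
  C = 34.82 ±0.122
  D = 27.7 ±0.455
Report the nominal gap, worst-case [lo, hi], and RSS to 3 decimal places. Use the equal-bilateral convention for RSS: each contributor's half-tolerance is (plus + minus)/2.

Stack each dimension's contribution:
  +A: nom +48.000 → Σnom=48.000; wc +0.130/-0.130 → slack +0.130/-0.130; half-tol=0.130, Σhalf²=0.016900
  +B: nom +20.400 → Σnom=68.400; wc +0.028/-0.028 → slack +0.158/-0.158; half-tol=0.028, Σhalf²=0.017684
  -C: nom -34.820 → Σnom=33.580; wc +0.122/-0.122 → slack +0.280/-0.280; half-tol=0.122, Σhalf²=0.032568
  -D: nom -27.700 → Σnom=5.880; wc +0.455/-0.455 → slack +0.735/-0.735; half-tol=0.455, Σhalf²=0.239593
Nominal = 5.880. Worst-case = [5.880 - 0.735, 5.880 + 0.735] = [5.145, 6.615]. RSS = √0.239593 = 0.489.

nominal=5.880 wc=[5.145,6.615] rss=0.489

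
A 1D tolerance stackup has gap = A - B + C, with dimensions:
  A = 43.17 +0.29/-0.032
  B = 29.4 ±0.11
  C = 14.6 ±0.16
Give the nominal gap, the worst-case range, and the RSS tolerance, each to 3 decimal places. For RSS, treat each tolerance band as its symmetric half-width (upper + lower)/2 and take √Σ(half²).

nominal=28.370 wc=[28.068,28.930] rss=0.252

Stack each dimension's contribution:
  +A: nom +43.170 → Σnom=43.170; wc +0.290/-0.032 → slack +0.290/-0.032; half-tol=0.161, Σhalf²=0.025921
  -B: nom -29.400 → Σnom=13.770; wc +0.110/-0.110 → slack +0.400/-0.142; half-tol=0.110, Σhalf²=0.038021
  +C: nom +14.600 → Σnom=28.370; wc +0.160/-0.160 → slack +0.560/-0.302; half-tol=0.160, Σhalf²=0.063621
Nominal = 28.370. Worst-case = [28.370 - 0.302, 28.370 + 0.560] = [28.068, 28.930]. RSS = √0.063621 = 0.252.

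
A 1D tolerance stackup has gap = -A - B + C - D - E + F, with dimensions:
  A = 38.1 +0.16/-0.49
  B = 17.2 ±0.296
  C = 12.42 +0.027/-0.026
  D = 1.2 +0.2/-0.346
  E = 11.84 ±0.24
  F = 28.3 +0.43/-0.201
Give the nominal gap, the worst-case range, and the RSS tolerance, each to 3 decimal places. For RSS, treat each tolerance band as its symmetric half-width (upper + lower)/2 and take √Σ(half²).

nominal=-27.620 wc=[-28.743,-25.791] rss=0.652

Stack each dimension's contribution:
  -A: nom -38.100 → Σnom=-38.100; wc +0.490/-0.160 → slack +0.490/-0.160; half-tol=0.325, Σhalf²=0.105625
  -B: nom -17.200 → Σnom=-55.300; wc +0.296/-0.296 → slack +0.786/-0.456; half-tol=0.296, Σhalf²=0.193241
  +C: nom +12.420 → Σnom=-42.880; wc +0.027/-0.026 → slack +0.813/-0.482; half-tol=0.026, Σhalf²=0.193943
  -D: nom -1.200 → Σnom=-44.080; wc +0.346/-0.200 → slack +1.159/-0.682; half-tol=0.273, Σhalf²=0.268472
  -E: nom -11.840 → Σnom=-55.920; wc +0.240/-0.240 → slack +1.399/-0.922; half-tol=0.240, Σhalf²=0.326072
  +F: nom +28.300 → Σnom=-27.620; wc +0.430/-0.201 → slack +1.829/-1.123; half-tol=0.316, Σhalf²=0.425612
Nominal = -27.620. Worst-case = [-27.620 - 1.123, -27.620 + 1.829] = [-28.743, -25.791]. RSS = √0.425612 = 0.652.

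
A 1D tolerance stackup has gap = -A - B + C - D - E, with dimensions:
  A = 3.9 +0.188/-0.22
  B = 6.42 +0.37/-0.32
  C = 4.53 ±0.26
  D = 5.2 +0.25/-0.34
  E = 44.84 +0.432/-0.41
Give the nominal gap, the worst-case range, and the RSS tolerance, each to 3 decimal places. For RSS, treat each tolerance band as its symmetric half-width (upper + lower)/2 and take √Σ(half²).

Stack each dimension's contribution:
  -A: nom -3.900 → Σnom=-3.900; wc +0.220/-0.188 → slack +0.220/-0.188; half-tol=0.204, Σhalf²=0.041616
  -B: nom -6.420 → Σnom=-10.320; wc +0.320/-0.370 → slack +0.540/-0.558; half-tol=0.345, Σhalf²=0.160641
  +C: nom +4.530 → Σnom=-5.790; wc +0.260/-0.260 → slack +0.800/-0.818; half-tol=0.260, Σhalf²=0.228241
  -D: nom -5.200 → Σnom=-10.990; wc +0.340/-0.250 → slack +1.140/-1.068; half-tol=0.295, Σhalf²=0.315266
  -E: nom -44.840 → Σnom=-55.830; wc +0.410/-0.432 → slack +1.550/-1.500; half-tol=0.421, Σhalf²=0.492507
Nominal = -55.830. Worst-case = [-55.830 - 1.500, -55.830 + 1.550] = [-57.330, -54.280]. RSS = √0.492507 = 0.702.

nominal=-55.830 wc=[-57.330,-54.280] rss=0.702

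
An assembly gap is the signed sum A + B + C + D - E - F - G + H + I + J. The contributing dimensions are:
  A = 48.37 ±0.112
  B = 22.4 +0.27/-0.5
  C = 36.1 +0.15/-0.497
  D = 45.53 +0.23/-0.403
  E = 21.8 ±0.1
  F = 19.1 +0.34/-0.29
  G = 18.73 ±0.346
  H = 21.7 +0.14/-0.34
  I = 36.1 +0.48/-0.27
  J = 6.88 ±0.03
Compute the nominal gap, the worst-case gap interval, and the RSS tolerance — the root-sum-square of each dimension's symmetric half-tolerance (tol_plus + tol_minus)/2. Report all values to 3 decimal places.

Stack each dimension's contribution:
  +A: nom +48.370 → Σnom=48.370; wc +0.112/-0.112 → slack +0.112/-0.112; half-tol=0.112, Σhalf²=0.012544
  +B: nom +22.400 → Σnom=70.770; wc +0.270/-0.500 → slack +0.382/-0.612; half-tol=0.385, Σhalf²=0.160769
  +C: nom +36.100 → Σnom=106.870; wc +0.150/-0.497 → slack +0.532/-1.109; half-tol=0.324, Σhalf²=0.265421
  +D: nom +45.530 → Σnom=152.400; wc +0.230/-0.403 → slack +0.762/-1.512; half-tol=0.317, Σhalf²=0.365594
  -E: nom -21.800 → Σnom=130.600; wc +0.100/-0.100 → slack +0.862/-1.612; half-tol=0.100, Σhalf²=0.375594
  -F: nom -19.100 → Σnom=111.500; wc +0.290/-0.340 → slack +1.152/-1.952; half-tol=0.315, Σhalf²=0.474819
  -G: nom -18.730 → Σnom=92.770; wc +0.346/-0.346 → slack +1.498/-2.298; half-tol=0.346, Σhalf²=0.594534
  +H: nom +21.700 → Σnom=114.470; wc +0.140/-0.340 → slack +1.638/-2.638; half-tol=0.240, Σhalf²=0.652134
  +I: nom +36.100 → Σnom=150.570; wc +0.480/-0.270 → slack +2.118/-2.908; half-tol=0.375, Σhalf²=0.792759
  +J: nom +6.880 → Σnom=157.450; wc +0.030/-0.030 → slack +2.148/-2.938; half-tol=0.030, Σhalf²=0.793659
Nominal = 157.450. Worst-case = [157.450 - 2.938, 157.450 + 2.148] = [154.512, 159.598]. RSS = √0.793659 = 0.891.

nominal=157.450 wc=[154.512,159.598] rss=0.891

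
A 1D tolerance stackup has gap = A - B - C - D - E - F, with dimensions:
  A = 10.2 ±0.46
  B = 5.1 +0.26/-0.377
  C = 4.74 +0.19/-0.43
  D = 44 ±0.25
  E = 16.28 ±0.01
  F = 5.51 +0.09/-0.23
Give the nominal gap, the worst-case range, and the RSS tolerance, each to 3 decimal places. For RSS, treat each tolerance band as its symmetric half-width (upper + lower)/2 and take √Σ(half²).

nominal=-65.430 wc=[-66.690,-63.673] rss=0.705

Stack each dimension's contribution:
  +A: nom +10.200 → Σnom=10.200; wc +0.460/-0.460 → slack +0.460/-0.460; half-tol=0.460, Σhalf²=0.211600
  -B: nom -5.100 → Σnom=5.100; wc +0.377/-0.260 → slack +0.837/-0.720; half-tol=0.319, Σhalf²=0.313042
  -C: nom -4.740 → Σnom=0.360; wc +0.430/-0.190 → slack +1.267/-0.910; half-tol=0.310, Σhalf²=0.409142
  -D: nom -44.000 → Σnom=-43.640; wc +0.250/-0.250 → slack +1.517/-1.160; half-tol=0.250, Σhalf²=0.471642
  -E: nom -16.280 → Σnom=-59.920; wc +0.010/-0.010 → slack +1.527/-1.170; half-tol=0.010, Σhalf²=0.471742
  -F: nom -5.510 → Σnom=-65.430; wc +0.230/-0.090 → slack +1.757/-1.260; half-tol=0.160, Σhalf²=0.497342
Nominal = -65.430. Worst-case = [-65.430 - 1.260, -65.430 + 1.757] = [-66.690, -63.673]. RSS = √0.497342 = 0.705.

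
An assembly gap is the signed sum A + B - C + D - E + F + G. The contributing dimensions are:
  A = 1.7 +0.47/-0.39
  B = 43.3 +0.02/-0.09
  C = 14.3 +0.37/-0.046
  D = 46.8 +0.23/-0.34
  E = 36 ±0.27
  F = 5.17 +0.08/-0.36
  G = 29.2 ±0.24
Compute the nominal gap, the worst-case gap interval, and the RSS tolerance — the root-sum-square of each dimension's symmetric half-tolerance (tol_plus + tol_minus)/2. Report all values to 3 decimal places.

Stack each dimension's contribution:
  +A: nom +1.700 → Σnom=1.700; wc +0.470/-0.390 → slack +0.470/-0.390; half-tol=0.430, Σhalf²=0.184900
  +B: nom +43.300 → Σnom=45.000; wc +0.020/-0.090 → slack +0.490/-0.480; half-tol=0.055, Σhalf²=0.187925
  -C: nom -14.300 → Σnom=30.700; wc +0.046/-0.370 → slack +0.536/-0.850; half-tol=0.208, Σhalf²=0.231189
  +D: nom +46.800 → Σnom=77.500; wc +0.230/-0.340 → slack +0.766/-1.190; half-tol=0.285, Σhalf²=0.312414
  -E: nom -36.000 → Σnom=41.500; wc +0.270/-0.270 → slack +1.036/-1.460; half-tol=0.270, Σhalf²=0.385314
  +F: nom +5.170 → Σnom=46.670; wc +0.080/-0.360 → slack +1.116/-1.820; half-tol=0.220, Σhalf²=0.433714
  +G: nom +29.200 → Σnom=75.870; wc +0.240/-0.240 → slack +1.356/-2.060; half-tol=0.240, Σhalf²=0.491314
Nominal = 75.870. Worst-case = [75.870 - 2.060, 75.870 + 1.356] = [73.810, 77.226]. RSS = √0.491314 = 0.701.

nominal=75.870 wc=[73.810,77.226] rss=0.701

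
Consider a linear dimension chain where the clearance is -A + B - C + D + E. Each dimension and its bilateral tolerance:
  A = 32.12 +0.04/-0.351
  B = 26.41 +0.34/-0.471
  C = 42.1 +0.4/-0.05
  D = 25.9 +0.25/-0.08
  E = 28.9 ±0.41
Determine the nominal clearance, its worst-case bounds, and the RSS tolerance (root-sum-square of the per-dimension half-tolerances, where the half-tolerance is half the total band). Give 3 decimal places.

Stack each dimension's contribution:
  -A: nom -32.120 → Σnom=-32.120; wc +0.351/-0.040 → slack +0.351/-0.040; half-tol=0.195, Σhalf²=0.038220
  +B: nom +26.410 → Σnom=-5.710; wc +0.340/-0.471 → slack +0.691/-0.511; half-tol=0.405, Σhalf²=0.202650
  -C: nom -42.100 → Σnom=-47.810; wc +0.050/-0.400 → slack +0.741/-0.911; half-tol=0.225, Σhalf²=0.253275
  +D: nom +25.900 → Σnom=-21.910; wc +0.250/-0.080 → slack +0.991/-0.991; half-tol=0.165, Σhalf²=0.280500
  +E: nom +28.900 → Σnom=6.990; wc +0.410/-0.410 → slack +1.401/-1.401; half-tol=0.410, Σhalf²=0.448600
Nominal = 6.990. Worst-case = [6.990 - 1.401, 6.990 + 1.401] = [5.589, 8.391]. RSS = √0.448600 = 0.670.

nominal=6.990 wc=[5.589,8.391] rss=0.670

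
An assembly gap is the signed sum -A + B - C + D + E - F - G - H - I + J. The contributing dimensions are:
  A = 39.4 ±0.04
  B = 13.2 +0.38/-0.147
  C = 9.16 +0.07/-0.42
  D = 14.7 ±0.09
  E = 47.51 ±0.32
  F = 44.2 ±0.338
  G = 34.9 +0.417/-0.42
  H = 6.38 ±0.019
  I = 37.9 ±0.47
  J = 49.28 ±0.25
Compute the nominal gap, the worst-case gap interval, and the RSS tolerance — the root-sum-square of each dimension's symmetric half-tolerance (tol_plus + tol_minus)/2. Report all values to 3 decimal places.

nominal=-47.250 wc=[-49.411,-44.503] rss=0.903

Stack each dimension's contribution:
  -A: nom -39.400 → Σnom=-39.400; wc +0.040/-0.040 → slack +0.040/-0.040; half-tol=0.040, Σhalf²=0.001600
  +B: nom +13.200 → Σnom=-26.200; wc +0.380/-0.147 → slack +0.420/-0.187; half-tol=0.264, Σhalf²=0.071032
  -C: nom -9.160 → Σnom=-35.360; wc +0.420/-0.070 → slack +0.840/-0.257; half-tol=0.245, Σhalf²=0.131057
  +D: nom +14.700 → Σnom=-20.660; wc +0.090/-0.090 → slack +0.930/-0.347; half-tol=0.090, Σhalf²=0.139157
  +E: nom +47.510 → Σnom=26.850; wc +0.320/-0.320 → slack +1.250/-0.667; half-tol=0.320, Σhalf²=0.241557
  -F: nom -44.200 → Σnom=-17.350; wc +0.338/-0.338 → slack +1.588/-1.005; half-tol=0.338, Σhalf²=0.355801
  -G: nom -34.900 → Σnom=-52.250; wc +0.420/-0.417 → slack +2.008/-1.422; half-tol=0.418, Σhalf²=0.530944
  -H: nom -6.380 → Σnom=-58.630; wc +0.019/-0.019 → slack +2.027/-1.441; half-tol=0.019, Σhalf²=0.531304
  -I: nom -37.900 → Σnom=-96.530; wc +0.470/-0.470 → slack +2.497/-1.911; half-tol=0.470, Σhalf²=0.752204
  +J: nom +49.280 → Σnom=-47.250; wc +0.250/-0.250 → slack +2.747/-2.161; half-tol=0.250, Σhalf²=0.814704
Nominal = -47.250. Worst-case = [-47.250 - 2.161, -47.250 + 2.747] = [-49.411, -44.503]. RSS = √0.814704 = 0.903.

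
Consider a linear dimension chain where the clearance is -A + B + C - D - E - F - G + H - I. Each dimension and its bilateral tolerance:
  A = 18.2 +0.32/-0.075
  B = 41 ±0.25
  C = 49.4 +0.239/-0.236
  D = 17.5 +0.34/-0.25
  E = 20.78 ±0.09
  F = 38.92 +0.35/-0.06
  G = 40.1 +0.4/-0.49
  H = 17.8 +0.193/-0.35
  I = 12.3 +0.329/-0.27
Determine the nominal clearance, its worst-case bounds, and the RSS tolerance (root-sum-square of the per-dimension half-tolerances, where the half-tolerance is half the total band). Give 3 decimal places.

nominal=-39.600 wc=[-42.265,-37.683] rss=0.810

Stack each dimension's contribution:
  -A: nom -18.200 → Σnom=-18.200; wc +0.075/-0.320 → slack +0.075/-0.320; half-tol=0.198, Σhalf²=0.039006
  +B: nom +41.000 → Σnom=22.800; wc +0.250/-0.250 → slack +0.325/-0.570; half-tol=0.250, Σhalf²=0.101506
  +C: nom +49.400 → Σnom=72.200; wc +0.239/-0.236 → slack +0.564/-0.806; half-tol=0.237, Σhalf²=0.157913
  -D: nom -17.500 → Σnom=54.700; wc +0.250/-0.340 → slack +0.814/-1.146; half-tol=0.295, Σhalf²=0.244938
  -E: nom -20.780 → Σnom=33.920; wc +0.090/-0.090 → slack +0.904/-1.236; half-tol=0.090, Σhalf²=0.253038
  -F: nom -38.920 → Σnom=-5.000; wc +0.060/-0.350 → slack +0.964/-1.586; half-tol=0.205, Σhalf²=0.295063
  -G: nom -40.100 → Σnom=-45.100; wc +0.490/-0.400 → slack +1.454/-1.986; half-tol=0.445, Σhalf²=0.493088
  +H: nom +17.800 → Σnom=-27.300; wc +0.193/-0.350 → slack +1.647/-2.336; half-tol=0.271, Σhalf²=0.566800
  -I: nom -12.300 → Σnom=-39.600; wc +0.270/-0.329 → slack +1.917/-2.665; half-tol=0.299, Σhalf²=0.656500
Nominal = -39.600. Worst-case = [-39.600 - 2.665, -39.600 + 1.917] = [-42.265, -37.683]. RSS = √0.656500 = 0.810.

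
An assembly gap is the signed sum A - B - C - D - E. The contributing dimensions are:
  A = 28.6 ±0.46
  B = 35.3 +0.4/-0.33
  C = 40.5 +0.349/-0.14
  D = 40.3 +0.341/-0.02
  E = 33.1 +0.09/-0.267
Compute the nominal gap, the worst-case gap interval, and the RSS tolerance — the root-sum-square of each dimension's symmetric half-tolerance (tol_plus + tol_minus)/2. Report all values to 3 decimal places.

nominal=-120.600 wc=[-122.240,-119.383] rss=0.685

Stack each dimension's contribution:
  +A: nom +28.600 → Σnom=28.600; wc +0.460/-0.460 → slack +0.460/-0.460; half-tol=0.460, Σhalf²=0.211600
  -B: nom -35.300 → Σnom=-6.700; wc +0.330/-0.400 → slack +0.790/-0.860; half-tol=0.365, Σhalf²=0.344825
  -C: nom -40.500 → Σnom=-47.200; wc +0.140/-0.349 → slack +0.930/-1.209; half-tol=0.244, Σhalf²=0.404605
  -D: nom -40.300 → Σnom=-87.500; wc +0.020/-0.341 → slack +0.950/-1.550; half-tol=0.181, Σhalf²=0.437186
  -E: nom -33.100 → Σnom=-120.600; wc +0.267/-0.090 → slack +1.217/-1.640; half-tol=0.178, Σhalf²=0.469048
Nominal = -120.600. Worst-case = [-120.600 - 1.640, -120.600 + 1.217] = [-122.240, -119.383]. RSS = √0.469048 = 0.685.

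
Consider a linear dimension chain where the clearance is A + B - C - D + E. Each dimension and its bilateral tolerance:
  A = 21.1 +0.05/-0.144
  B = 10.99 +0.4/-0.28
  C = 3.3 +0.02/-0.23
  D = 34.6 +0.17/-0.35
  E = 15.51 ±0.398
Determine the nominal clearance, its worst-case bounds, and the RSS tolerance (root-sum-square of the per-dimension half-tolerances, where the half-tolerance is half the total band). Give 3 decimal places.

nominal=9.700 wc=[8.688,11.128] rss=0.606

Stack each dimension's contribution:
  +A: nom +21.100 → Σnom=21.100; wc +0.050/-0.144 → slack +0.050/-0.144; half-tol=0.097, Σhalf²=0.009409
  +B: nom +10.990 → Σnom=32.090; wc +0.400/-0.280 → slack +0.450/-0.424; half-tol=0.340, Σhalf²=0.125009
  -C: nom -3.300 → Σnom=28.790; wc +0.230/-0.020 → slack +0.680/-0.444; half-tol=0.125, Σhalf²=0.140634
  -D: nom -34.600 → Σnom=-5.810; wc +0.350/-0.170 → slack +1.030/-0.614; half-tol=0.260, Σhalf²=0.208234
  +E: nom +15.510 → Σnom=9.700; wc +0.398/-0.398 → slack +1.428/-1.012; half-tol=0.398, Σhalf²=0.366638
Nominal = 9.700. Worst-case = [9.700 - 1.012, 9.700 + 1.428] = [8.688, 11.128]. RSS = √0.366638 = 0.606.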